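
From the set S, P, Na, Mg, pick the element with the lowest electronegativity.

Na

Na is in period 3, group 1; Mg is in period 3, group 2; P is in period 3, group 15; S is in period 3, group 16.
Electronegativity increases across a period and decreases down a group, tracking effective nuclear charge and atomic size.
All lie in period 3, so electronegativity increases left to right.
The lowest electronegativity among these belongs to Na.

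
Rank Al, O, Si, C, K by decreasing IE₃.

O, C, K, Si, Al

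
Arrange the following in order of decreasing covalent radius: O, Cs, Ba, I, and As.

O is in period 2, group 16; As is in period 4, group 15; I is in period 5, group 17; Cs is in period 6, group 1; Ba is in period 6, group 2.
Radius decreases left→right (rising Z_eff, same n) and increases top→bottom (higher n).
Here both period and group differ, so the two effects have to be weighed against each other.
As > O: both effects reinforce here, so As is clearly the larger of the two.
I > As: the two effects oppose for this pair; the down-group effect wins (133 vs 121 pm).
Ba > I: relative to I, both the across-period and down-group shifts push Ba's atomic radius up.
Cs > Ba: Cs lies to the left of Ba in period 6, so the across-period effect alone puts Cs larger.
Tabulated atomic radius (pm): O 63, As 121, I 133, Cs 232, Ba 196.
So from largest to smallest: Cs > Ba > I > As > O.

Cs > Ba > I > As > O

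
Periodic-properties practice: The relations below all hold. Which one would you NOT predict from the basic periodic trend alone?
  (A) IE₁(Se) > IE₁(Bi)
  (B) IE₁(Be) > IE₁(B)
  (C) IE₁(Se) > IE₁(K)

(B)

The general trend: first ionization energy increases across a period and decreases down a group.
(A) Se (period 4, group 16) vs Bi (period 6, group 15): the stated order agrees with the simple trend.
(B) Be (period 2, group 2) vs B (period 2, group 13): the stated order contradicts the simple trend.
(C) Se (period 4, group 16) vs K (period 4, group 1): the stated order agrees with the simple trend.
The exception is (B): removing B's lone 2p electron is easier than breaking Be's filled 2s².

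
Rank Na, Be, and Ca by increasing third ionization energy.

Ca, Na, Be

After 2 electrons have been removed, what remains? Na²⁺ is already 1 electron into the core; Be²⁺ is the bare [He] core; Ca²⁺ is the bare [Ar] core.
All of these are removing an electron from a noble-gas core or deeper; the smaller core (lower principal quantum number) is held far more tightly, and within a period the higher nuclear charge binds the same core more tightly.
Approximate IE_3 values (kJ/mol): Na 6910, Be 14849, Ca 4912.
Overall IE_3 order: Ca < Na < Be.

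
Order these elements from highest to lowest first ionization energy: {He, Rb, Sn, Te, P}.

He > P > Te > Sn > Rb

He is in period 1, group 18; P is in period 3, group 15; Rb is in period 5, group 1; Sn is in period 5, group 14; Te is in period 5, group 16.
First ionization energy rises across a period (greater Z_eff holds electrons more tightly) and falls down a group (valence electrons are farther from the nucleus).
These span different periods and groups, so the two trends combine.
Sn > Rb: Sn lies to the right of Rb in period 5, so the across-period effect alone puts Sn higher.
Te > Sn: Te lies to the right of Sn in period 5, so the across-period effect alone puts Te higher.
P > Te: the two effects oppose for this pair; the down-group effect wins (1012 vs 869 kJ/mol).
He > P: both effects reinforce here, so He is clearly the higher of the two.
Tabulated first ionization energy (kJ/mol): He 2372, P 1012, Rb 403, Sn 709, Te 869.
So from highest to lowest: He > P > Te > Sn > Rb.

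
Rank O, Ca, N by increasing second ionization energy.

Ca < N < O

Consider each +1 ion: O⁺ still has 5 valence electrons; Ca⁺ still has 1 valence electron; N⁺ still has 4 valence electrons.
All are still removing valence electrons, so compare the +1 ions as you would atoms: IE_2 generally rises across a period (higher Z_eff) and falls down a group (larger shell), subject to the usual subshell exceptions.
Valence configurations: O⁺ [He]2s²2p³, Ca⁺ [Ar]4s¹, N⁺ [He]2s²2p².
Tabulated IE_2 (kJ/mol): O 3388, Ca 1145, N 2856.
Hence IE_2: Ca < N < O.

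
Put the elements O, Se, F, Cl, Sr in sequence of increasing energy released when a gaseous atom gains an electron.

Sr < O < Se < F < Cl

Electron affinity generally becomes more exothermic across a period toward the halogens and less exothermic down a group.
These span different periods and groups, so the two trends combine.
O > Sr: relative to Sr, both the across-period and down-group shifts push O's electron affinity up.
Se > O: this pair runs against the simple trend — see the exception note.
F > Se: relative to Se, both the across-period and down-group shifts push F's electron affinity up.
Cl > F: this pair runs against the simple trend — see the exception note.
Note the exception: Se has a higher electron affinity than O, contrary to the simple trend — O's compact 2p subshell gives strong electron–electron repulsion on the added electron.
Note the exception: Cl has a higher electron affinity than F, contrary to the simple trend — F's small 2p subshell makes the incoming electron feel strong e⁻–e⁻ repulsion, so Cl actually releases more energy on gaining an electron.
Tabulated electron affinity (kJ/mol): O 141, F 328, Cl 349, Se 195, Sr 5.
So from lowest to highest: Sr < O < Se < F < Cl.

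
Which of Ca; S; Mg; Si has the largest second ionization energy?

S

The second ionization energy removes an electron from the +1 ion. For each element: Ca⁺ still has 1 valence electron; S⁺ still has 5 valence electrons; Mg⁺ still has 1 valence electron; Si⁺ still has 3 valence electrons.
All are still removing valence electrons, so compare the +1 ions as you would atoms: IE_2 generally rises across a period (higher Z_eff) and falls down a group (larger shell), subject to the usual subshell exceptions.
Valence configurations: Ca⁺ [Ar]4s¹, S⁺ [Ne]3s²3p³, Mg⁺ [Ne]3s¹, Si⁺ [Ne]3s²3p¹.
Tabulated IE_2 (kJ/mol): Ca 1145, S 2252, Mg 1451, Si 1577.
So the second ionization energies run Ca < Mg < Si < S.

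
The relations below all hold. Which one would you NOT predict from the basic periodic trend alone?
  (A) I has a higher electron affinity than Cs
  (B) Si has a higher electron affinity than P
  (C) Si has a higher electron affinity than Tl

(B)

The general trend: electron affinity increases across a period and decreases down a group.
(A) I (period 5, group 17) vs Cs (period 6, group 1): the stated order agrees with the simple trend.
(B) Si (period 3, group 14) vs P (period 3, group 15): the stated order contradicts the simple trend.
(C) Si (period 3, group 14) vs Tl (period 6, group 13): the stated order agrees with the simple trend.
The exception is (B): adding an electron to P's half-filled 3p³ is unfavourable, so Si (3p²) has the more exothermic EA.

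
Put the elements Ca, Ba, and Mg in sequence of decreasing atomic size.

Ba > Ca > Mg

Mg is in period 3, group 2; Ca is in period 4, group 2; Ba is in period 6, group 2.
Radius decreases left→right (rising Z_eff, same n) and increases top→bottom (higher n).
All are in group 2, so atomic radius increases down the group.
So from largest to smallest: Ba > Ca > Mg.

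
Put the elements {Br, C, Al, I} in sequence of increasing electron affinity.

Al < C < I < Br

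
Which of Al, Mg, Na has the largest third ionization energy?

After 2 electrons have been removed, what remains? Al²⁺ still has 1 valence electron; Mg²⁺ is the bare [Ne] core; Na²⁺ is already 1 electron into the core.
Core electrons are held far more tightly than valence electrons, so Na and Mg top the IE_3 order.
Tabulated IE_3 (kJ/mol): Al 2745, Mg 7733, Na 6910.
Hence IE_3: Al < Na < Mg.

Mg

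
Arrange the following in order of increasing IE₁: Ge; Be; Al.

Al < Ge < Be

Be is in period 2, group 2; Al is in period 3, group 13; Ge is in period 4, group 14.
First ionization energy rises across a period (greater Z_eff holds electrons more tightly) and falls down a group (valence electrons are farther from the nucleus).
A diagonal step moves right (one effect) and down (the opposite effect) at once.
Ge > Al: period and group pull opposite ways; the across-period shift dominates (762 vs 578 kJ/mol).
Be > Ge: period and group pull opposite ways; the down-group shift dominates (900 vs 762 kJ/mol).
Approximate values (kJ/mol): Be 900, Al 578, Ge 762.
So from lowest to highest: Al < Ge < Be.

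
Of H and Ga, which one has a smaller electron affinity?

EA tends to increase across a period and decrease down a group, though the pattern is less regular than for IE or radius.
Neither a single period nor a single group — weigh both effects.
H > Ga: period and group pull opposite ways; the down-group shift dominates (73 vs 29 kJ/mol).
For reference (kJ/mol): H 73, Ga 29.
So Ga has the smaller electron affinity (Ga < H).

Ga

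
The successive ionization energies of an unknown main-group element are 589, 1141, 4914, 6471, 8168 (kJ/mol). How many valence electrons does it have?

Look for the largest jump between consecutive ionization energies: IE3/IE2 ≈ 4.3, far larger than any earlier ratio.
That jump marks the point where a core electron is being removed. So the atom has 2 valence electrons.

2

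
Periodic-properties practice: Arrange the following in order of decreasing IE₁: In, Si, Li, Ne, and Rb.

Li is in period 2, group 1; Ne is in period 2, group 18; Si is in period 3, group 14; Rb is in period 5, group 1; In is in period 5, group 13.
IE₁ increases left→right with effective nuclear charge and decreases top→bottom as the valence shell moves farther out.
Neither a single period nor a single group — weigh both effects.
Li > Rb: they share group 1; the group trend gives Li the larger value.
In > Li: the two effects oppose for this pair; the across-period effect wins (558 vs 520 kJ/mol).
Si > In: relative to In, both the across-period and down-group shifts push Si's first ionization energy up.
Ne > Si: both effects reinforce here, so Ne is clearly the higher of the two.
For reference (kJ/mol): Li 520, Ne 2081, Si 786, Rb 403, In 558.
So from highest to lowest: Ne > Si > In > Li > Rb.

Ne > Si > In > Li > Rb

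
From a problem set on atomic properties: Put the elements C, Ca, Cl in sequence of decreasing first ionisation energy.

C is in period 2, group 14; Cl is in period 3, group 17; Ca is in period 4, group 2.
Across a period the outer electron is held more tightly (higher IE₁); down a group it sits in a higher shell, more shielded, and comes off more easily.
Neither a single period nor a single group — weigh both effects.
C > Ca: both effects reinforce here, so C is clearly the higher of the two.
Cl > C: the two effects oppose for this pair; the across-period effect wins (1251 vs 1086 kJ/mol).
For reference (kJ/mol): C 1086, Cl 1251, Ca 590.
So from highest to lowest: Cl > C > Ca.

Cl > C > Ca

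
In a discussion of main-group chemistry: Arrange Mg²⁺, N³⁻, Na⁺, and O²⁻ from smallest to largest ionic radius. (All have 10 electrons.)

Mg²⁺ < Na⁺ < O²⁻ < N³⁻

All of these have 10 electrons, so size is governed by nuclear charge alone: the more protons, the stronger the pull on the same electron cloud, and the smaller the ion.
Nuclear charges: Mg²⁺ (Z=12), Na⁺ (Z=11), O²⁻ (Z=8), N³⁻ (Z=7).
Smallest to largest: Mg²⁺ < Na⁺ < O²⁻ < N³⁻.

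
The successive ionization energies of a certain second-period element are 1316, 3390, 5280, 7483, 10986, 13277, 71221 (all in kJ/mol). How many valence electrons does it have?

6

Look for the largest jump between consecutive ionization energies: IE7/IE6 ≈ 5.4, far larger than any earlier ratio.
That jump marks the point where a core electron is being removed. So the atom has 6 valence electrons.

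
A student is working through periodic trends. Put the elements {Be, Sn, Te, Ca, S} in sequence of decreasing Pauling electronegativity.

Electronegativity increases across a period and decreases down a group, tracking effective nuclear charge and atomic size.
Neither a single period nor a single group — weigh both effects.
Be > Ca: Be sits above Ca in group 2, so the down-group effect alone puts Be higher.
Sn > Be: the two effects oppose for this pair; the across-period effect wins (1.96 vs 1.57).
Te > Sn: Te lies to the right of Sn in period 5, so the across-period effect alone puts Te higher.
S > Te: they share group 16; the group trend gives S the larger value.
For reference (Pauling): Be 1.57, S 2.58, Ca 1.00, Sn 1.96, Te 2.10.
So from highest to lowest: S > Te > Sn > Be > Ca.

S > Te > Sn > Be > Ca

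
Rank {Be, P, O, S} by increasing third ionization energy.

After 2 electrons have been removed, what remains? Be²⁺ is the bare [He] core; P²⁺ still has 3 valence electrons; O²⁺ still has 4 valence electrons; S²⁺ still has 4 valence electrons.
Breaking into a closed-shell core is much more expensive than removing a leftover valence electron — Be has the largest IE_3 here.
Valence configurations: P²⁺ [Ne]3s²3p¹, O²⁺ [He]2s²2p², S²⁺ [Ne]3s²3p².
The numbers (kJ/mol): Be 14849, P 2914, O 5300, S 3357.
Overall IE_3 order: P < S < O < Be.

P < S < O < Be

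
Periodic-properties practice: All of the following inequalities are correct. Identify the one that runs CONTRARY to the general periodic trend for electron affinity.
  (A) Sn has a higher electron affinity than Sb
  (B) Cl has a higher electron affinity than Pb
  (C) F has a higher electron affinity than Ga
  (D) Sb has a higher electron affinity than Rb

The general trend: electron affinity increases across a period and decreases down a group.
(A) Sn (period 5, group 14) vs Sb (period 5, group 15): the stated order contradicts the simple trend.
(B) Cl (period 3, group 17) vs Pb (period 6, group 14): the stated order agrees with the simple trend.
(C) F (period 2, group 17) vs Ga (period 4, group 13): the stated order agrees with the simple trend.
(D) Sb (period 5, group 15) vs Rb (period 5, group 1): the stated order agrees with the simple trend.
The exception is (A): adding an electron to Sb's half-filled 5p³ is unfavourable, so Sn has the more exothermic EA.

(A)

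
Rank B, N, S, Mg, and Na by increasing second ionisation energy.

Mg < S < B < N < Na

IE_2 is the cost of taking one more electron from the +1 cation: B⁺ still has 2 valence electrons; N⁺ still has 4 valence electrons; S⁺ still has 5 valence electrons; Mg⁺ still has 1 valence electron; Na⁺ is the bare [Ne] core.
Core electrons are held far more tightly than valence electrons, so Na tops the IE_2 order.
Valence configurations: B⁺ [He]2s², N⁺ [He]2s²2p², S⁺ [Ne]3s²3p³, Mg⁺ [Ne]3s¹.
Tabulated IE_2 (kJ/mol): B 2427, N 2856, S 2252, Mg 1451, Na 4562.
Putting it together, IE_2: Mg < S < B < N < Na.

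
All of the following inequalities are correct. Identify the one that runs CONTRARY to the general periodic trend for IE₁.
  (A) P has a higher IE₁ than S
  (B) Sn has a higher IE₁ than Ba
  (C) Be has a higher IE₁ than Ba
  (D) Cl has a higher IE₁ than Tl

(A)

The general trend: IE₁ increases across a period and decreases down a group.
(A) P (period 3, group 15) vs S (period 3, group 16): the stated order contradicts the simple trend.
(B) Sn (period 5, group 14) vs Ba (period 6, group 2): the stated order agrees with the simple trend.
(C) Be (period 2, group 2) vs Ba (period 6, group 2): the stated order agrees with the simple trend.
(D) Cl (period 3, group 17) vs Tl (period 6, group 13): the stated order agrees with the simple trend.
The exception is (A): S (3p⁴) ionizes more easily than half-filled P (3p³) because the paired 3p electron in S is pushed out by e⁻–e⁻ repulsion.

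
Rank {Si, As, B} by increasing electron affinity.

B is in period 2, group 13; Si is in period 3, group 14; As is in period 4, group 15.
Atoms with high Z_eff and room in the valence shell (especially the halogens) have the most exothermic electron affinities.
A diagonal step moves right (one effect) and down (the opposite effect) at once.
As > B: the two effects oppose for this pair; the across-period effect wins (78 vs 27 kJ/mol).
Si > As: period and group pull opposite ways; the down-group shift dominates (134 vs 78 kJ/mol).
Tabulated electron affinity (kJ/mol): B 27, Si 134, As 78.
So from lowest to highest: B < As < Si.

B, As, Si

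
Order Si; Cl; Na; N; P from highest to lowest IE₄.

Na, N, Cl, P, Si

After 3 electrons have been removed, what remains? Si³⁺ still has 1 valence electron; Cl³⁺ still has 4 valence electrons; Na³⁺ is already 2 electrons into the core; N³⁺ still has 2 valence electrons; P³⁺ still has 2 valence electrons.
Core electrons are held far more tightly than valence electrons, so Na tops the IE_4 order.
Valence configurations: Si³⁺ [Ne]3s¹, Cl³⁺ [Ne]3s²3p², N³⁺ [He]2s², P³⁺ [Ne]3s².
Approximate IE_4 values (kJ/mol): Si 4356, Cl 5159, Na 9543, N 7475, P 4964.
Overall IE_4 order: Si < P < Cl < N < Na.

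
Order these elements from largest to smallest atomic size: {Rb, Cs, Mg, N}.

N is in period 2, group 15; Mg is in period 3, group 2; Rb is in period 5, group 1; Cs is in period 6, group 1.
Across a period the added protons contract the valence shell; down a group each new principal shell makes the atom larger.
Here both period and group differ, so the two effects have to be weighed against each other.
Mg > N: both effects reinforce here, so Mg is clearly the larger of the two.
Rb > Mg: relative to Mg, both the across-period and down-group shifts push Rb's atomic radius up.
Cs > Rb: they share group 1; the group trend gives Cs the larger value.
For reference (pm): N 71, Mg 139, Rb 210, Cs 232.
So from largest to smallest: Cs > Rb > Mg > N.

Cs > Rb > Mg > N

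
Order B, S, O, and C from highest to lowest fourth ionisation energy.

B, O, C, S

Consider each +3 ion: B³⁺ is the bare [He] core; S³⁺ still has 3 valence electrons; O³⁺ still has 3 valence electrons; C³⁺ still has 1 valence electron.
Core electrons are held far more tightly than valence electrons, so B tops the IE_4 order.
Valence configurations: S³⁺ [Ne]3s²3p¹, O³⁺ [He]2s²2p¹, C³⁺ [He]2s¹.
The numbers (kJ/mol): B 25026, S 4556, O 7469, C 6223.
Overall IE_4 order: S < C < O < B.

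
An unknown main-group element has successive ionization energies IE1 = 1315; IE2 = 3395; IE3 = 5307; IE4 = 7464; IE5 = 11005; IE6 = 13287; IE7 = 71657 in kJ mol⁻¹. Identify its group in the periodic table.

Group 16

Look for the largest jump between consecutive ionization energies: IE7/IE6 ≈ 5.4, far larger than any earlier ratio.
That jump marks the point where a core electron is being removed. So the atom has 6 valence electrons.
A main-group element with 6 valence electrons is in group 16.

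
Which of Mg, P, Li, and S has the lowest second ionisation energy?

After 1 electron has been removed, what remains? Mg⁺ still has 1 valence electron; P⁺ still has 4 valence electrons; Li⁺ is the bare [He] core; S⁺ still has 5 valence electrons.
Core electrons are held far more tightly than valence electrons, so Li tops the IE_2 order.
Valence configurations: Mg⁺ [Ne]3s¹, P⁺ [Ne]3s²3p², S⁺ [Ne]3s²3p³.
Approximate IE_2 values (kJ/mol): Mg 1451, P 1907, Li 7298, S 2252.
Hence IE_2: Mg < P < S < Li.

Mg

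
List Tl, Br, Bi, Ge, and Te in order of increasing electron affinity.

Tl < Bi < Ge < Te < Br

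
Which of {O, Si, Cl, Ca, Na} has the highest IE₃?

Na

IE_3 is the cost of taking one more electron from the +2 cation: O²⁺ still has 4 valence electrons; Si²⁺ still has 2 valence electrons; Cl²⁺ still has 5 valence electrons; Ca²⁺ is the bare [Ar] core; Na²⁺ is already 1 electron into the core.
Usually core removal costs more than valence removal, but here the competition is close: a tightly held n=2 valence electron can cost more to remove than an n=3 core electron, so the actual values have to decide it.
Valence configurations: O²⁺ [He]2s²2p², Si²⁺ [Ne]3s², Cl²⁺ [Ne]3s²3p³.
The numbers (kJ/mol): O 5300, Si 3232, Cl 3822, Ca 4912, Na 6910.
So the third ionization energies run Si < Cl < Ca < O < Na.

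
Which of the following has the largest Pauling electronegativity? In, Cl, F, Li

F

Smaller atoms with higher effective nuclear charge are more electronegative.
Here both period and group differ, so the two effects have to be weighed against each other.
In > Li: the two effects oppose for this pair; the across-period effect wins (1.78 vs 0.98).
Cl > In: both effects reinforce here, so Cl is clearly the higher of the two.
F > Cl: F sits above Cl in group 17, so the down-group effect alone puts F higher.
Approximate values (Pauling): Li 0.98, F 3.98, Cl 3.16, In 1.78.
The largest Pauling electronegativity among these belongs to F.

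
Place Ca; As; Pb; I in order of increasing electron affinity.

Atoms with high Z_eff and room in the valence shell (especially the halogens) have the most exothermic electron affinities.
Neither a single period nor a single group — weigh both effects.
Pb > Ca: period and group pull opposite ways; the across-period shift dominates (35 vs 2 kJ/mol).
As > Pb: both effects reinforce here, so As is clearly the higher of the two.
I > As: the two effects oppose for this pair; the across-period effect wins (295 vs 78 kJ/mol).
For reference (kJ/mol): Ca 2, As 78, I 295, Pb 35.
So from lowest to highest: Ca < Pb < As < I.

Ca, Pb, As, I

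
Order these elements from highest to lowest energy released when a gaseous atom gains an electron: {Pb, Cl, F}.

Cl, F, Pb

F is in period 2, group 17; Cl is in period 3, group 17; Pb is in period 6, group 14.
Atoms with high Z_eff and room in the valence shell (especially the halogens) have the most exothermic electron affinities.
These span different periods and groups, so the two trends combine.
F > Pb: relative to Pb, both the across-period and down-group shifts push F's electron affinity up.
Cl > F: this pair runs against the simple trend — see the exception note.
Note the exception: Cl has a higher electron affinity than F, contrary to the simple trend — F's small 2p subshell makes the incoming electron feel strong e⁻–e⁻ repulsion, so Cl actually releases more energy on gaining an electron.
Approximate values (kJ/mol): F 328, Cl 349, Pb 35.
So from highest to lowest: Cl > F > Pb.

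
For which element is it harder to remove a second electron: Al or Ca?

After 1 electron has been removed, what remains? Al⁺ still has 2 valence electrons; Ca⁺ still has 1 valence electron.
All are still removing valence electrons, so compare the +1 ions as you would atoms: IE_2 generally rises across a period (higher Z_eff) and falls down a group (larger shell), subject to the usual subshell exceptions.
Valence configurations: Al⁺ [Ne]3s², Ca⁺ [Ar]4s¹.
The numbers (kJ/mol): Al 1817, Ca 1145.
Hence IE_2: Ca < Al.

Al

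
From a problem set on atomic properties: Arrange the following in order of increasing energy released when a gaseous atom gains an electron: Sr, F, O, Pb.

Sr < Pb < O < F

O is in period 2, group 16; F is in period 2, group 17; Sr is in period 5, group 2; Pb is in period 6, group 14.
Adding an electron releases more energy for atoms nearer the top right (short of the noble gases).
These span different periods and groups, so the two trends combine.
Pb > Sr: the two effects oppose for this pair; the across-period effect wins (35 vs 5 kJ/mol).
O > Pb: both effects reinforce here, so O is clearly the higher of the two.
F > O: both are in period 2; the period trend gives F the larger value.
For reference (kJ/mol): O 141, F 328, Sr 5, Pb 35.
So from lowest to highest: Sr < Pb < O < F.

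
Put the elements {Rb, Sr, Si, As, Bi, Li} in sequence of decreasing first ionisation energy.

As > Si > Bi > Sr > Li > Rb

Li is in period 2, group 1; Si is in period 3, group 14; As is in period 4, group 15; Rb is in period 5, group 1; Sr is in period 5, group 2; Bi is in period 6, group 15.
Across a period the outer electron is held more tightly (higher IE₁); down a group it sits in a higher shell, more shielded, and comes off more easily.
These span different periods and groups, so the two trends combine.
Li > Rb: they share group 1; the group trend gives Li the larger value.
Sr > Li: period and group pull opposite ways; the across-period shift dominates (550 vs 520 kJ/mol).
Bi > Sr: period and group pull opposite ways; the across-period shift dominates (703 vs 550 kJ/mol).
Si > Bi: the two effects oppose for this pair; the down-group effect wins (786 vs 703 kJ/mol).
As > Si: period and group pull opposite ways; the across-period shift dominates (947 vs 786 kJ/mol).
Tabulated first ionization energy (kJ/mol): Li 520, Si 786, As 947, Rb 403, Sr 550, Bi 703.
So from highest to lowest: As > Si > Bi > Sr > Li > Rb.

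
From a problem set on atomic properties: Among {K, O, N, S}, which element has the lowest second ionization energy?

S

IE_2 is the cost of taking one more electron from the +1 cation: K⁺ is the bare [Ar] core; O⁺ still has 5 valence electrons; N⁺ still has 4 valence electrons; S⁺ still has 5 valence electrons.
Usually core removal costs more than valence removal, but here the competition is close: a tightly held n=2 valence electron can cost more to remove than an n=3 core electron, so the actual values have to decide it.
Valence configurations: O⁺ [He]2s²2p³, N⁺ [He]2s²2p², S⁺ [Ne]3s²3p³.
Tabulated IE_2 (kJ/mol): K 3052, O 3388, N 2856, S 2252.
Putting it together, IE_2: S < N < K < O.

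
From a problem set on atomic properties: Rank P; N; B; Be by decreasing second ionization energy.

N > B > P > Be

Consider each +1 ion: P⁺ still has 4 valence electrons; N⁺ still has 4 valence electrons; B⁺ still has 2 valence electrons; Be⁺ still has 1 valence electron.
All are still removing valence electrons, so compare the +1 ions as you would atoms: IE_2 generally rises across a period (higher Z_eff) and falls down a group (larger shell), subject to the usual subshell exceptions.
Valence configurations: P⁺ [Ne]3s²3p², N⁺ [He]2s²2p², B⁺ [He]2s², Be⁺ [He]2s¹.
Tabulated IE_2 (kJ/mol): P 1907, N 2856, B 2427, Be 1757.
So the second ionization energies run Be < P < B < N.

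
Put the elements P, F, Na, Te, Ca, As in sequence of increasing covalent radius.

F is in period 2, group 17; Na is in period 3, group 1; P is in period 3, group 15; Ca is in period 4, group 2; As is in period 4, group 15; Te is in period 5, group 16.
Across a period the added protons contract the valence shell; down a group each new principal shell makes the atom larger.
These span different periods and groups, so the two trends combine.
P > F: both effects reinforce here, so P is clearly the larger of the two.
As > P: As sits below P in group 15, so the down-group effect alone puts As larger.
Te > As: period and group pull opposite ways; the down-group shift dominates (136 vs 121 pm).
Na > Te: the two effects oppose for this pair; the across-period effect wins (155 vs 136 pm).
Ca > Na: the two effects oppose for this pair; the down-group effect wins (171 vs 155 pm).
Tabulated atomic radius (pm): F 64, Na 155, P 111, Ca 171, As 121, Te 136.
So from smallest to largest: F < P < As < Te < Na < Ca.

F, P, As, Te, Na, Ca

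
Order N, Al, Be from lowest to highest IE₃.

Al < N < Be

The third ionization energy removes an electron from the +2 ion. For each element: N²⁺ still has 3 valence electrons; Al²⁺ still has 1 valence electron; Be²⁺ is the bare [He] core.
Core electrons are held far more tightly than valence electrons, so Be tops the IE_3 order.
Valence configurations: N²⁺ [He]2s²2p¹, Al²⁺ [Ne]3s¹.
Tabulated IE_3 (kJ/mol): N 4578, Al 2745, Be 14849.
Putting it together, IE_3: Al < N < Be.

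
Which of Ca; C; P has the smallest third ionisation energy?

P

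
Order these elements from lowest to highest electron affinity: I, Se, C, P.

P, C, Se, I

C is in period 2, group 14; P is in period 3, group 15; Se is in period 4, group 16; I is in period 5, group 17.
Electron affinity generally becomes more exothermic across a period toward the halogens and less exothermic down a group.
A diagonal step moves right (one effect) and down (the opposite effect) at once.
C > P: the two effects oppose for this pair; the down-group effect wins (122 vs 72 kJ/mol).
Se > C: the two effects oppose for this pair; the across-period effect wins (195 vs 122 kJ/mol).
I > Se: the two effects oppose for this pair; the across-period effect wins (295 vs 195 kJ/mol).
For reference (kJ/mol): C 122, P 72, Se 195, I 295.
So from lowest to highest: P < C < Se < I.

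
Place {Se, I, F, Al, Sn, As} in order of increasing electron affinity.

Al, As, Sn, Se, I, F

Atoms with high Z_eff and room in the valence shell (especially the halogens) have the most exothermic electron affinities.
Neither a single period nor a single group — weigh both effects.
As > Al: period and group pull opposite ways; the across-period shift dominates (78 vs 42 kJ/mol).
Sn > As: this pair runs against the simple trend — see the exception note.
Se > Sn: both effects reinforce here, so Se is clearly the higher of the two.
I > Se: period and group pull opposite ways; the across-period shift dominates (295 vs 195 kJ/mol).
F > I: they share group 17; the group trend gives F the larger value.
Note the exception: Sn has a higher electron affinity than As, contrary to the simple trend — adding an electron to As's half-filled np³ subshell costs electron-pairing energy.
Tabulated electron affinity (kJ/mol): F 328, Al 42, As 78, Se 195, Sn 107, I 295.
So from lowest to highest: Al < As < Sn < Se < I < F.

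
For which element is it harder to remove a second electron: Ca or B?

B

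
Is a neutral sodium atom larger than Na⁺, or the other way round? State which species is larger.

Forming Na⁺ removes 1 electron from Na. Fewer electrons for the same nuclear charge means less shielding and a higher Z_eff on the remaining electrons, and for main-group metals the entire outer shell is lost.
A cation is smaller than its parent atom: Na⁺ < Na.

Na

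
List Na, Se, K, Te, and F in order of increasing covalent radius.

F, Se, Te, Na, K

F is in period 2, group 17; Na is in period 3, group 1; K is in period 4, group 1; Se is in period 4, group 16; Te is in period 5, group 16.
Atomic radius shrinks across a period as nuclear charge pulls the same shell inward, and grows down a group as new shells are added.
Neither a single period nor a single group — weigh both effects.
Se > F: relative to F, both the across-period and down-group shifts push Se's atomic radius up.
Te > Se: Te sits below Se in group 16, so the down-group effect alone puts Te larger.
Na > Te: period and group pull opposite ways; the across-period shift dominates (155 vs 136 pm).
K > Na: they share group 1; the group trend gives K the larger value.
Tabulated atomic radius (pm): F 64, Na 155, K 196, Se 116, Te 136.
So from smallest to largest: F < Se < Te < Na < K.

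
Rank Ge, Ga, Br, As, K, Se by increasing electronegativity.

K < Ga < Ge < As < Se < Br

EN rises left→right (higher Z_eff, smaller atoms) and falls top→bottom (larger, more shielded atoms).
All lie in period 4, so electronegativity increases left to right.
So from lowest to highest: K < Ga < Ge < As < Se < Br.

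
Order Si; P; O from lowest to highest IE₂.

Si < P < O

Consider each +1 ion: Si⁺ still has 3 valence electrons; P⁺ still has 4 valence electrons; O⁺ still has 5 valence electrons.
All are still removing valence electrons, so compare the +1 ions as you would atoms: IE_2 generally rises across a period (higher Z_eff) and falls down a group (larger shell), subject to the usual subshell exceptions.
Valence configurations: Si⁺ [Ne]3s²3p¹, P⁺ [Ne]3s²3p², O⁺ [He]2s²2p³.
Tabulated IE_2 (kJ/mol): Si 1577, P 1907, O 3388.
So the second ionization energies run Si < P < O.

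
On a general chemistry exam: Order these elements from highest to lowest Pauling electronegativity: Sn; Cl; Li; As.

Cl, As, Sn, Li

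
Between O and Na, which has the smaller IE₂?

O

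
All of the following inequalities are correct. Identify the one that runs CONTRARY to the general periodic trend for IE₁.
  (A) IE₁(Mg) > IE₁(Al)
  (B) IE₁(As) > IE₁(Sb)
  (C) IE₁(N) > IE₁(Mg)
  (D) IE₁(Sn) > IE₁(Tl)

The general trend: IE₁ increases across a period and decreases down a group.
(A) Mg (period 3, group 2) vs Al (period 3, group 13): the stated order contradicts the simple trend.
(B) As (period 4, group 15) vs Sb (period 5, group 15): the stated order agrees with the simple trend.
(C) N (period 2, group 15) vs Mg (period 3, group 2): the stated order agrees with the simple trend.
(D) Sn (period 5, group 14) vs Tl (period 6, group 13): the stated order agrees with the simple trend.
The exception is (A): Al's single 3p electron is easier to remove than one from Mg's filled 3s².

(A)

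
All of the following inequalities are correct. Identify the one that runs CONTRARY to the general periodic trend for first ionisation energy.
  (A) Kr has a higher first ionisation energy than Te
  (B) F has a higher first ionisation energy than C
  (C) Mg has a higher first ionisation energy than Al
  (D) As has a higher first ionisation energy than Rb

The general trend: first ionisation energy increases across a period and decreases down a group.
(A) Kr (period 4, group 18) vs Te (period 5, group 16): the stated order agrees with the simple trend.
(B) F (period 2, group 17) vs C (period 2, group 14): the stated order agrees with the simple trend.
(C) Mg (period 3, group 2) vs Al (period 3, group 13): the stated order contradicts the simple trend.
(D) As (period 4, group 15) vs Rb (period 5, group 1): the stated order agrees with the simple trend.
The exception is (C): Al's single 3p electron is easier to remove than one from Mg's filled 3s².

(C)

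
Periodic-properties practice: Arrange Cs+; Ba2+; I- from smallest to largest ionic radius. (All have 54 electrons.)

Ba2+ < Cs+ < I-

All of these have 54 electrons, so size is governed by nuclear charge alone: the more protons, the stronger the pull on the same electron cloud, and the smaller the ion.
Nuclear charges: Ba2+ (Z=56), Cs+ (Z=55), I- (Z=53).
Smallest to largest: Ba2+ < Cs+ < I-.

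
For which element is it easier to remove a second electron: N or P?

P

After 1 electron has been removed, what remains? N⁺ still has 4 valence electrons; P⁺ still has 4 valence electrons.
All are still removing valence electrons, so compare the +1 ions as you would atoms: IE_2 generally rises across a period (higher Z_eff) and falls down a group (larger shell), subject to the usual subshell exceptions.
Valence configurations: N⁺ [He]2s²2p², P⁺ [Ne]3s²3p².
The numbers (kJ/mol): N 2856, P 1907.
Hence IE_2: P < N.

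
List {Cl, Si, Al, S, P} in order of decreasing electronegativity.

Smaller atoms with higher effective nuclear charge are more electronegative.
All lie in period 3, so electronegativity increases left to right.
So from highest to lowest: Cl > S > P > Si > Al.

Cl > S > P > Si > Al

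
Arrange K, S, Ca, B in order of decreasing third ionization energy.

IE_3 is the cost of taking one more electron from the +2 cation: K²⁺ is already 1 electron into the core; S²⁺ still has 4 valence electrons; Ca²⁺ is the bare [Ar] core; B²⁺ still has 1 valence electron.
Core electrons are held far more tightly than valence electrons, so K and Ca top the IE_3 order.
Valence configurations: S²⁺ [Ne]3s²3p², B²⁺ [He]2s¹.
Tabulated IE_3 (kJ/mol): K 4420, S 3357, Ca 4912, B 3660.
So the third ionization energies run S < B < K < Ca.

Ca > K > B > S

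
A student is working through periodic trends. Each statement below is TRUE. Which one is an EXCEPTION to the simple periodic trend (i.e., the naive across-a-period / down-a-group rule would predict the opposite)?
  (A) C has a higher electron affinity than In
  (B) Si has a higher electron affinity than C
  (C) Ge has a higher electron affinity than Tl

(B)

The general trend: electron affinity increases across a period and decreases down a group.
(A) C (period 2, group 14) vs In (period 5, group 13): the stated order agrees with the simple trend.
(B) Si (period 3, group 14) vs C (period 2, group 14): the stated order contradicts the simple trend.
(C) Ge (period 4, group 14) vs Tl (period 6, group 13): the stated order agrees with the simple trend.
The exception is (B): Si's larger, more diffuse 3p orbitals accept an added electron slightly more readily than C's compact 2p.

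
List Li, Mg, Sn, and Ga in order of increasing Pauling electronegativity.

Li is in period 2, group 1; Mg is in period 3, group 2; Ga is in period 4, group 13; Sn is in period 5, group 14.
EN rises left→right (higher Z_eff, smaller atoms) and falls top→bottom (larger, more shielded atoms).
A diagonal step moves right (one effect) and down (the opposite effect) at once.
Mg > Li: period and group pull opposite ways; the across-period shift dominates (1.31 vs 0.98).
Ga > Mg: the two effects oppose for this pair; the across-period effect wins (1.81 vs 1.31).
Sn > Ga: period and group pull opposite ways; the across-period shift dominates (1.96 vs 1.81).
For reference (Pauling): Li 0.98, Mg 1.31, Ga 1.81, Sn 1.96.
So from lowest to highest: Li < Mg < Ga < Sn.

Li < Mg < Ga < Sn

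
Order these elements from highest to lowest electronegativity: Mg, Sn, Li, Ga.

Sn, Ga, Mg, Li

Li is in period 2, group 1; Mg is in period 3, group 2; Ga is in period 4, group 13; Sn is in period 5, group 14.
Smaller atoms with higher effective nuclear charge are more electronegative.
These sit on a diagonal, where the across-period and down-group effects partly cancel.
Mg > Li: period and group pull opposite ways; the across-period shift dominates (1.31 vs 0.98).
Ga > Mg: period and group pull opposite ways; the across-period shift dominates (1.81 vs 1.31).
Sn > Ga: period and group pull opposite ways; the across-period shift dominates (1.96 vs 1.81).
Approximate values (Pauling): Li 0.98, Mg 1.31, Ga 1.81, Sn 1.96.
So from highest to lowest: Sn > Ga > Mg > Li.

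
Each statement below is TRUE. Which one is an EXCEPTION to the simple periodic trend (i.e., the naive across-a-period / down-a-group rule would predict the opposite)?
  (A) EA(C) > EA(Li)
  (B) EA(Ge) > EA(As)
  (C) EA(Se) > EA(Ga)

The general trend: electron affinity increases across a period and decreases down a group.
(A) C (period 2, group 14) vs Li (period 2, group 1): the stated order agrees with the simple trend.
(B) Ge (period 4, group 14) vs As (period 4, group 15): the stated order contradicts the simple trend.
(C) Se (period 4, group 16) vs Ga (period 4, group 13): the stated order agrees with the simple trend.
The exception is (B): adding an electron to As's half-filled 4p³ is unfavourable, so Ge (4p²) has the more exothermic EA.

(B)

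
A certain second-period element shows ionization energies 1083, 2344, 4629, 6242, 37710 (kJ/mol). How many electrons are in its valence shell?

4

Look for the largest jump between consecutive ionization energies: IE5/IE4 ≈ 6.0, far larger than any earlier ratio.
That jump marks the point where a core electron is being removed. So the atom has 4 valence electrons.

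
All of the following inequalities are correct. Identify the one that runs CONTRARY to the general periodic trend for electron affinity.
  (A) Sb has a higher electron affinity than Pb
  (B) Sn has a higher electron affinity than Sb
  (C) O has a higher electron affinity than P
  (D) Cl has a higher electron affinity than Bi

(B)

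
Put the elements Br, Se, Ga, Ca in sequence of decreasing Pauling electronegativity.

Ca is in period 4, group 2; Ga is in period 4, group 13; Se is in period 4, group 16; Br is in period 4, group 17.
Atoms toward the upper right of the periodic table pull bonding electrons most strongly.
All lie in period 4, so electronegativity increases left to right.
So from highest to lowest: Br > Se > Ga > Ca.

Br > Se > Ga > Ca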